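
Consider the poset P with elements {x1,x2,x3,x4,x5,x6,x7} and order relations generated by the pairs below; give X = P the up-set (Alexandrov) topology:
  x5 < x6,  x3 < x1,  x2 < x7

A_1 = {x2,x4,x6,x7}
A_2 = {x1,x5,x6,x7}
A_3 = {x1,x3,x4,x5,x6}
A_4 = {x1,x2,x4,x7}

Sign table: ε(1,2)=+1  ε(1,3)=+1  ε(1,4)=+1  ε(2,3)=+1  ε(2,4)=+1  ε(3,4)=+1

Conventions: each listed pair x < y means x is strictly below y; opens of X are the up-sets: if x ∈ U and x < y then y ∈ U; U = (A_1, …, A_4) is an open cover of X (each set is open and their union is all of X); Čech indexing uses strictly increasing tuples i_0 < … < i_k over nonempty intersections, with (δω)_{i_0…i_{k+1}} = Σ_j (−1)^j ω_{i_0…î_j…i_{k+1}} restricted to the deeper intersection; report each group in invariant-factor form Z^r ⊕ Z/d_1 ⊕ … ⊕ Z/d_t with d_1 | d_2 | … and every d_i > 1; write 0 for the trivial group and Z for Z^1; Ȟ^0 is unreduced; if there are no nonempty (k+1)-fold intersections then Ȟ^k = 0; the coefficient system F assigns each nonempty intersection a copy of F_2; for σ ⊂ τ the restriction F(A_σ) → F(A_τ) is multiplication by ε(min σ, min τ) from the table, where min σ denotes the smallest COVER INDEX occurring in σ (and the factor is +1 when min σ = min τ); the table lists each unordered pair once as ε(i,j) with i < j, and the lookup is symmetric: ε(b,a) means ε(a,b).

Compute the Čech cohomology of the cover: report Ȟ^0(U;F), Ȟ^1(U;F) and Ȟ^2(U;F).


Ȟ^0 = Z/2; Ȟ^1 = 0; Ȟ^2 = Z/2

nerve simplices:
  A12={x6,x7} A13={x4,x6} A14={x2,x4,x7} A23={x1,x5,x6} A24={x1,x7} A34={x1,x4}
  A123={x6} A124={x7} A134={x4} A234={x1}
C dims 4,6,4; δ0: rk_F2 3; δ1: rk_F2 3
degree 0: 4−3−0 = 1 → Ȟ^0 ≅ Z/2
degree 1: 6−3−3 = 0 → Ȟ^1 ≅ 0
degree 2: 4−0−3 = 1 → Ȟ^2 ≅ Z/2


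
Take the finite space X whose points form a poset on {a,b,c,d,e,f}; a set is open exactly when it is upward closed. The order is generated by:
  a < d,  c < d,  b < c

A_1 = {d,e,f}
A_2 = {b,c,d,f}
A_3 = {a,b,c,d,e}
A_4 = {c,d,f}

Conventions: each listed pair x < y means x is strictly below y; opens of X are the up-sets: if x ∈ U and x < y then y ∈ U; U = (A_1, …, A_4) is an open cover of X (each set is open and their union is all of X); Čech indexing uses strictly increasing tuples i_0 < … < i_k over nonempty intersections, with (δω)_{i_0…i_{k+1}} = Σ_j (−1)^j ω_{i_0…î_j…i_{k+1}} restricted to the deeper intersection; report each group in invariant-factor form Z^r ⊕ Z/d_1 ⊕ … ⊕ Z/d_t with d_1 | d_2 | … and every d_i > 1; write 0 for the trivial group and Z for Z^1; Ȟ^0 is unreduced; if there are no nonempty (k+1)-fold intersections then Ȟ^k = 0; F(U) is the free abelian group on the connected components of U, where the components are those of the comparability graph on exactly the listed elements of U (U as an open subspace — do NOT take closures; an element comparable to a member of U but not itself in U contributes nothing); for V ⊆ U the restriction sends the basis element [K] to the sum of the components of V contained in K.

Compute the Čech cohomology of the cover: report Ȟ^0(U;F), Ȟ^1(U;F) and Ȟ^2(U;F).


Ȟ^0 = Z^3; Ȟ^1 = 0; Ȟ^2 = 0

cover nerve:
  A12={d,f} A13={d,e} A14={d,f} A23={b,c,d} A24={c,d,f} A34={c,d}
  A123={d} A124={d,f} A134={d} A234={c,d}
  A1234={d}
components per intersection:
  A1: {d} {e} {f}
  A2: {b,c,d} {f}
  A3: {a,b,c,d} {e}
  A4: {c,d} {f}
  A12: {d} {f}
  A13: {d} {e}
  A14: {d} {f}
  A23: {b,c,d}
  A24: {c,d} {f}
  A34: {c,d}
  A123: {d}
  A124: {d} {f}
  A134: {d}
  A234: {c,d}
  A1234: {d}
C dims 9,10,5,1; δ0: rk 6, SNF 1^6; δ1: rk 4, SNF 1^4; δ2: rk 1, SNF 1^1
Ȟ^0: (9−6)−0=3 ⇒ Z^3
Ȟ^1: (10−4)−6=0 ⇒ 0
Ȟ^2: (5−1)−4=0 ⇒ 0


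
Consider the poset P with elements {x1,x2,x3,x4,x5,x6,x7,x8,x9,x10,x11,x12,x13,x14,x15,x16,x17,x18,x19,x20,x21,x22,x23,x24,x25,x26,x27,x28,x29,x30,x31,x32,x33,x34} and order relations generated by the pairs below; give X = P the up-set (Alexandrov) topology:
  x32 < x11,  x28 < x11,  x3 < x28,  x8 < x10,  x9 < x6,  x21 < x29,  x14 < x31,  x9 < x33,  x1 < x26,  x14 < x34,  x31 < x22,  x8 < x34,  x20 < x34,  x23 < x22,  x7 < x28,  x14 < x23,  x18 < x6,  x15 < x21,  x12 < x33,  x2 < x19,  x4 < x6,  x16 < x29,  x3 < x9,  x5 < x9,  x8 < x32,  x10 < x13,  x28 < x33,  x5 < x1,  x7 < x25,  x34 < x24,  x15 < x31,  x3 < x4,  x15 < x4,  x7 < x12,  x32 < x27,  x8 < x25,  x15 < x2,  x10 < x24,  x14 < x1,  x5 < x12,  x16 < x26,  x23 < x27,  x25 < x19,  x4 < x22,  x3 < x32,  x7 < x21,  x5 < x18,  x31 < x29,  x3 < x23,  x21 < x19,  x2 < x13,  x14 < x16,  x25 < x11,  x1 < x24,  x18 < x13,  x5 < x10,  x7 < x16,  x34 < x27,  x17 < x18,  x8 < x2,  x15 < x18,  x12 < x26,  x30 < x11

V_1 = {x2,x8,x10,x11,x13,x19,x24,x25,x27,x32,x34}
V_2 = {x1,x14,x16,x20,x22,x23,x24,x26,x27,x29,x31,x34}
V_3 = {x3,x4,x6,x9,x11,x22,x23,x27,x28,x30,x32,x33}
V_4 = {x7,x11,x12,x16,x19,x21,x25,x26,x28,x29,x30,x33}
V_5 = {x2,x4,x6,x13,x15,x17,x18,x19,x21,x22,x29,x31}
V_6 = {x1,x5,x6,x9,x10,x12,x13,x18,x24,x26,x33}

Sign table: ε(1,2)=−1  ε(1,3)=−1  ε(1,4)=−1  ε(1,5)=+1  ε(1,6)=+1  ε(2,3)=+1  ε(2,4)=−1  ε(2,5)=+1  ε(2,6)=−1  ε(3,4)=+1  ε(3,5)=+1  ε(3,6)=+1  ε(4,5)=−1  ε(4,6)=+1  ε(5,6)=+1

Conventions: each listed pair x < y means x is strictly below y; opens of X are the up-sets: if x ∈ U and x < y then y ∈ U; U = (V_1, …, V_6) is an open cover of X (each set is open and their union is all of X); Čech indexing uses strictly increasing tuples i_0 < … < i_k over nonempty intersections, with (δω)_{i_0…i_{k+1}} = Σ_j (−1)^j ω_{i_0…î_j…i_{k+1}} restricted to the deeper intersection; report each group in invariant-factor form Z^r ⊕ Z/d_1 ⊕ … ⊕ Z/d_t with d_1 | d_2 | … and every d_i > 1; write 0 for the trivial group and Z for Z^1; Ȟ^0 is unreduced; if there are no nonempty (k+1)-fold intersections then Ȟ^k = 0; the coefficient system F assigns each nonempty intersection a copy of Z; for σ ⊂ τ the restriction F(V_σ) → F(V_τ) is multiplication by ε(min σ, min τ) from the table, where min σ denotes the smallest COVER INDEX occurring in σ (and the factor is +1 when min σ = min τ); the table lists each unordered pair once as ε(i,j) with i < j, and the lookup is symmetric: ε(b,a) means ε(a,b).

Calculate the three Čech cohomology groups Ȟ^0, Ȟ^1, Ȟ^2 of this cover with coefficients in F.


Ȟ^0 = 0; Ȟ^1 = Z/2; Ȟ^2 = Z

nerve simplices:
  V12={x24,x27,x34} V13={x11,x27,x32} V14={x11,x19,x25} V15={x2,x13,x19} V16={x10,x13,x24} V23={x22,x23,x27} V24={x16,x26,x29} V25={x22,x29,x31} V26={x1,x24,x26} V34={x11,x28,x30,x33} V35={x4,x6,x22} V36={x6,x9,x33} V45={x19,x21,x29} V46={x12,x26,x33} V56={x6,x13,x18}
  V123={x27} V126={x24} V134={x11} V145={x19} V156={x13} V235={x22} V245={x29} V246={x26} V346={x33} V356={x6}
C dims 6,15,10; δ0: rk 6, SNF 1^5·2; δ1: rk 9, SNF 1^9
degree 0: 6−6−0 = 0 → Ȟ^0 ≅ 0
degree 1: 15−9−6 = 0 plus torsion [2] → Ȟ^1 ≅ Z/2
degree 2: 10−0−9 = 1 → Ȟ^2 ≅ Z


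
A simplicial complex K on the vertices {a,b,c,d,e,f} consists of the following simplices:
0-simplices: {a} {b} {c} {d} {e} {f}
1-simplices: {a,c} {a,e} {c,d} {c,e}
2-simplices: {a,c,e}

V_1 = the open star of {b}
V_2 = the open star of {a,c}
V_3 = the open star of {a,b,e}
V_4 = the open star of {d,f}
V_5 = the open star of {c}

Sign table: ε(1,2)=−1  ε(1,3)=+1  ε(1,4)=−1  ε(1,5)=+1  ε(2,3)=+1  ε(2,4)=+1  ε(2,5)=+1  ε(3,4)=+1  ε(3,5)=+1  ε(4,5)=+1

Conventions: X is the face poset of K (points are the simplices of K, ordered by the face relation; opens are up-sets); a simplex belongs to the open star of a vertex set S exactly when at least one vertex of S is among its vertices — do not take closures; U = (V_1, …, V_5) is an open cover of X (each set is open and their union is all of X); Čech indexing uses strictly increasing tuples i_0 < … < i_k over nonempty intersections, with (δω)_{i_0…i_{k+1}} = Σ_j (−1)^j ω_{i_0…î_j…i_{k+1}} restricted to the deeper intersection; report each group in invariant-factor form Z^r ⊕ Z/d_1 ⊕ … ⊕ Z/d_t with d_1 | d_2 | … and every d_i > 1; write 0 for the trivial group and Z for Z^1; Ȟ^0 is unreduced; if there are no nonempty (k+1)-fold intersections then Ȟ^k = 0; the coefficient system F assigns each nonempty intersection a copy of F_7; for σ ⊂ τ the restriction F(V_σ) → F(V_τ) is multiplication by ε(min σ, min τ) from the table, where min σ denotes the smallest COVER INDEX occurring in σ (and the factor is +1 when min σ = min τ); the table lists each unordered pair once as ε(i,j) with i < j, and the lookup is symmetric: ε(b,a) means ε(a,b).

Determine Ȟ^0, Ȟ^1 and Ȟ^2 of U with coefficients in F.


nerve simplices:
  V1={{b}} V2={{a},{c},{a,c},{a,e},{c,d},{c,e},{a,c,e}} V3={{a},{b},{e},{a,c},{a,e},{c,e},{a,c,e}} V4={{d},{f},{c,d}} V5={{c},{a,c},{c,d},{c,e},{a,c,e}}
  V13={{b}} V23={{a},{a,c},{a,e},{c,e},{a,c,e}} V24={{c,d}} V25={{c},{a,c},{c,d},{c,e},{a,c,e}} V35={{a,c},{c,e},{a,c,e}} V45={{c,d}}
  V235={{a,c},{c,e},{a,c,e}} V245={{c,d}}
C dims 5,6,2; δ0: rk_F7 4; δ1: rk_F7 2
degree 0: 5−4−0 = 1 → Ȟ^0 ≅ Z/7
degree 1: 6−2−4 = 0 → Ȟ^1 ≅ 0
degree 2: 2−0−2 = 0 → Ȟ^2 ≅ 0

Ȟ^0 = Z/7, Ȟ^1 = 0, Ȟ^2 = 0


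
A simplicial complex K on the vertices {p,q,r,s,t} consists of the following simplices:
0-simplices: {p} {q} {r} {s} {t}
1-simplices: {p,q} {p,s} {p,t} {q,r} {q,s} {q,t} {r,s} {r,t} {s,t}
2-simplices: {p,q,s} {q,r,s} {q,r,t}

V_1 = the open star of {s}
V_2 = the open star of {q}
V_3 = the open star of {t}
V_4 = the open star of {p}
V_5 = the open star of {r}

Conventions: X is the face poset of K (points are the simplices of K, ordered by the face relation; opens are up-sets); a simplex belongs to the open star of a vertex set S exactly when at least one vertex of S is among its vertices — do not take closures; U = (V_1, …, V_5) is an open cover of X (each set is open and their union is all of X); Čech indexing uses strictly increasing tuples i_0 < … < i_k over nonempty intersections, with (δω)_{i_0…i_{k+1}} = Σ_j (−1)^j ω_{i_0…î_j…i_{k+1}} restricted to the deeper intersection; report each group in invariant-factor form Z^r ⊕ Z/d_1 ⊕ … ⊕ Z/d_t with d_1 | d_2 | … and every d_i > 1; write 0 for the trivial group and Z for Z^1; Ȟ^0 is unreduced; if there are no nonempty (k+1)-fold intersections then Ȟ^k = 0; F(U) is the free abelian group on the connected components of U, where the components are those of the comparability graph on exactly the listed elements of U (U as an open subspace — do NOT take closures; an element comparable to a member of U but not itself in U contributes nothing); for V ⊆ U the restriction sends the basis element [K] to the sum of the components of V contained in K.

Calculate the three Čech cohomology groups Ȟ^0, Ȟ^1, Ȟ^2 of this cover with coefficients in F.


intersection data:
  V1={{s},{p,s},{q,s},{r,s},{s,t},{p,q,s},{q,r,s}} V2={{q},{p,q},{q,r},{q,s},{q,t},{p,q,s},{q,r,s},{q,r,t}} V3={{t},{p,t},{q,t},{r,t},{s,t},{q,r,t}} V4={{p},{p,q},{p,s},{p,t},{p,q,s}} V5={{r},{q,r},{r,s},{r,t},{q,r,s},{q,r,t}}
  V12={{q,s},{p,q,s},{q,r,s}} V13={{s,t}} V14={{p,s},{p,q,s}} V15={{r,s},{q,r,s}} V23={{q,t},{q,r,t}} V24={{p,q},{p,q,s}} V25={{q,r},{q,r,s},{q,r,t}} V34={{p,t}} V35={{r,t},{q,r,t}}
  V124={{p,q,s}} V125={{q,r,s}} V235={{q,r,t}}
components per intersection:
  V1: {{s},{p,s},{q,s},{r,s},{s,t},{p,q,s},{q,r,s}}
  V2: {{q},{p,q},{q,r},{q,s},{q,t},{p,q,s},{q,r,s},{q,r,t}}
  V3: {{t},{p,t},{q,t},{r,t},{s,t},{q,r,t}}
  V4: {{p},{p,q},{p,s},{p,t},{p,q,s}}
  V5: {{r},{q,r},{r,s},{r,t},{q,r,s},{q,r,t}}
  V12: {{q,s},{p,q,s},{q,r,s}}
  V13: {{s,t}}
  V14: {{p,s},{p,q,s}}
  V15: {{r,s},{q,r,s}}
  V23: {{q,t},{q,r,t}}
  V24: {{p,q},{p,q,s}}
  V25: {{q,r},{q,r,s},{q,r,t}}
  V34: {{p,t}}
  V35: {{r,t},{q,r,t}}
  V124: {{p,q,s}}
  V125: {{q,r,s}}
  V235: {{q,r,t}}
C dims 5,9,3; δ0: rk 4, SNF 1^4; δ1: rk 3, SNF 1^3
Ȟ^0 = (5 − 4) − 0 = 1, so Ȟ^0 ≅ Z
Ȟ^1 = (9 − 3) − 4 = 2, so Ȟ^1 ≅ Z^2
Ȟ^2 = (3 − 0) − 3 = 0, so Ȟ^2 ≅ 0

Ȟ^0 = Z; Ȟ^1 = Z^2; Ȟ^2 = 0


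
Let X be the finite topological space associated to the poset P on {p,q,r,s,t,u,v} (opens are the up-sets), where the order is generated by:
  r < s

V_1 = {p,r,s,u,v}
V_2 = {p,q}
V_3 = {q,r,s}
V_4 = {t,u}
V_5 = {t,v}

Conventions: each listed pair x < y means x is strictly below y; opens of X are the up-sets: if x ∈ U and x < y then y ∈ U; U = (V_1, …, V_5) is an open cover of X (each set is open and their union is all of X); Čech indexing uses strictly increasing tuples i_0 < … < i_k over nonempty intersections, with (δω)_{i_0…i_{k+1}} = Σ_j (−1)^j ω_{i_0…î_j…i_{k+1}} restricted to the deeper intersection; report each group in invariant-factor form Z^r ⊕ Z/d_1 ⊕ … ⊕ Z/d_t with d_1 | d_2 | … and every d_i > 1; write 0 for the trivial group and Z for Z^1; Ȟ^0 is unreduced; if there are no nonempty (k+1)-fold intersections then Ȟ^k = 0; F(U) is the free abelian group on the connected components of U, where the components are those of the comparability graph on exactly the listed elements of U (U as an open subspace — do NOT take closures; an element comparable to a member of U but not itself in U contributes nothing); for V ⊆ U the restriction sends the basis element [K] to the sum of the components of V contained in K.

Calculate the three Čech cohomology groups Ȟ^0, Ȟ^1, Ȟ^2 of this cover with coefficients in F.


Ȟ^0 = Z^6,  Ȟ^1 = 0,  Ȟ^2 = 0

intersection data:
  V12={p} V13={r,s} V14={u} V15={v} V23={q} V45={t}
components per intersection:
  V1: {p} {r,s} {u} {v}
  V2: {p} {q}
  V3: {q} {r,s}
  V4: {t} {u}
  V5: {t} {v}
  V12: {p}
  V13: {r,s}
  V14: {u}
  V15: {v}
  V23: {q}
  V45: {t}
C dims 12,6; δ0: rk 6, SNF 1^6
Ȟ^0 = (12 − 6) − 0 = 6, so Ȟ^0 ≅ Z^6
Ȟ^1 = (6 − 0) − 6 = 0, so Ȟ^1 ≅ 0
Ȟ^2 = (0 − 0) − 0 = 0, so Ȟ^2 ≅ 0


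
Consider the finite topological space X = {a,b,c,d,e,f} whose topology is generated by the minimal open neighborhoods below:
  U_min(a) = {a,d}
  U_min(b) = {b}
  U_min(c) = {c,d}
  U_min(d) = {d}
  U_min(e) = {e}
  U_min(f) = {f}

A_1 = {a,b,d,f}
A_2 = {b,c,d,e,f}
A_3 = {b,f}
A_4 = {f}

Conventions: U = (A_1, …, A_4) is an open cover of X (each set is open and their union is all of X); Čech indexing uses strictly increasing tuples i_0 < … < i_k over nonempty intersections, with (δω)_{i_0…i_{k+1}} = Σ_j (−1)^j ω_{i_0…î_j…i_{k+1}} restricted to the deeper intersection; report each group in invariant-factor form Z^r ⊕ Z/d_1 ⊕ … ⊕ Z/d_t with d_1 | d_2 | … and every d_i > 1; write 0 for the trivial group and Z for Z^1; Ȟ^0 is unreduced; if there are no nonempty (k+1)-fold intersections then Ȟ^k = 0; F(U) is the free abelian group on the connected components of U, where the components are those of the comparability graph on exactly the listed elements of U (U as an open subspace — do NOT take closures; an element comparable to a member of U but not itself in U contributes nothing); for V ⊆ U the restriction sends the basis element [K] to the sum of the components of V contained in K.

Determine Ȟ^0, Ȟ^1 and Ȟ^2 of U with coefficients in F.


nerve simplices:
  A12={b,d,f} A13={b,f} A14={f} A23={b,f} A24={f} A34={f}
  A123={b,f} A124={f} A134={f} A234={f}
  A1234={f}
components per intersection:
  A1: {a,d} {b} {f}
  A2: {b} {c,d} {e} {f}
  A3: {b} {f}
  A4: {f}
  A12: {b} {d} {f}
  A13: {b} {f}
  A14: {f}
  A23: {b} {f}
  A24: {f}
  A34: {f}
  A123: {b} {f}
  A124: {f}
  A134: {f}
  A234: {f}
  A1234: {f}
C dims 10,10,5,1; δ0: rk 6, SNF 1^6; δ1: rk 4, SNF 1^4; δ2: rk 1, SNF 1^1
degree 0: 10−6−0 = 4 → Ȟ^0 ≅ Z^4
degree 1: 10−4−6 = 0 → Ȟ^1 ≅ 0
degree 2: 5−1−4 = 0 → Ȟ^2 ≅ 0

Ȟ^0 ≅ Z^4,  Ȟ^1 ≅ 0,  Ȟ^2 ≅ 0


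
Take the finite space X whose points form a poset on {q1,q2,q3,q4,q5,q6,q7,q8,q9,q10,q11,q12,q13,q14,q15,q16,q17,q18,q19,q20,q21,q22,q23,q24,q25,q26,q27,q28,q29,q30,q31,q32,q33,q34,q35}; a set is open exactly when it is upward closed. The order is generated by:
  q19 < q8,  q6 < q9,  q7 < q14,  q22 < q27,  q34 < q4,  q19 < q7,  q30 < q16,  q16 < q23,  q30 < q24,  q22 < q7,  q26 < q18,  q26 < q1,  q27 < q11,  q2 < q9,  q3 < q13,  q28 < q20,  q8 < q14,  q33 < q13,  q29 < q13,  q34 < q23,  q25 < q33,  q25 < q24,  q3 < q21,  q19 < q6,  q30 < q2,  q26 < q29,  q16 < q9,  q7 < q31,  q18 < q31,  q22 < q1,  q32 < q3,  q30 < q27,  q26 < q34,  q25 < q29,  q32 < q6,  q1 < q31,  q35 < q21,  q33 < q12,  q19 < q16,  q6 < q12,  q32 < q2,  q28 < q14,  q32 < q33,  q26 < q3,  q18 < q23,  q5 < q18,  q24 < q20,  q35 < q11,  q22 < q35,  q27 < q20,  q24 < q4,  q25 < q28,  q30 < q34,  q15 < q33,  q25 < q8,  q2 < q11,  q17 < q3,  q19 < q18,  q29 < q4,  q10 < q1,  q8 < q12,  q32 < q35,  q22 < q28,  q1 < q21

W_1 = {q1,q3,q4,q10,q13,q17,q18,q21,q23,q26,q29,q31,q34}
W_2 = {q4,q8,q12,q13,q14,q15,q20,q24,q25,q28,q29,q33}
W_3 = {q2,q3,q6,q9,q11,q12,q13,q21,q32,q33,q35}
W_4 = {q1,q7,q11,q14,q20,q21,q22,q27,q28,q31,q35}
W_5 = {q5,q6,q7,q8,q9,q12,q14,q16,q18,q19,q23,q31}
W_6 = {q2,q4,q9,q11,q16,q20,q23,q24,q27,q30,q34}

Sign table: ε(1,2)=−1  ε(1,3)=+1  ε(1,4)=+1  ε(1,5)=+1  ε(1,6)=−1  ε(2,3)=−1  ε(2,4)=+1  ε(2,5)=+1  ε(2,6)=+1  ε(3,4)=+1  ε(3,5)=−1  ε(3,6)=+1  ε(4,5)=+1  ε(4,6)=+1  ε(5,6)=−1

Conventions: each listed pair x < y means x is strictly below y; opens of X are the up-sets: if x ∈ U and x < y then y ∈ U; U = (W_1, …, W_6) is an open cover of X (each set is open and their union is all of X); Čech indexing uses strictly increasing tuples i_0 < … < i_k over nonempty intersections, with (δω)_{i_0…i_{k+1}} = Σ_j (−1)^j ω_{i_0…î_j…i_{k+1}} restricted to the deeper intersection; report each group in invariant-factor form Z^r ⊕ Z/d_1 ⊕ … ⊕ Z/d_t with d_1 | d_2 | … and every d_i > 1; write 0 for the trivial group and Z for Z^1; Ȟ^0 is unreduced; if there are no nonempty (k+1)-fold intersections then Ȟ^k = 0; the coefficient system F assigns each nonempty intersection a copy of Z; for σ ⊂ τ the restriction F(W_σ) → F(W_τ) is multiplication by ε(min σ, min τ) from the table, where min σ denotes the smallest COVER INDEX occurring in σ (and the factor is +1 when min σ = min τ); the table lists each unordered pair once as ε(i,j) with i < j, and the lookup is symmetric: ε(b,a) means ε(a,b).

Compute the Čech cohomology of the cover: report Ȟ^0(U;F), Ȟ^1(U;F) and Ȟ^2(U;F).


Ȟ^0 = 0, Ȟ^1 = Z/2 and Ȟ^2 = Z

nerve of the cover:
  W12={q4,q13,q29} W13={q3,q13,q21} W14={q1,q21,q31} W15={q18,q23,q31} W16={q4,q23,q34} W23={q12,q13,q33} W24={q14,q20,q28} W25={q8,q12,q14} W26={q4,q20,q24} W34={q11,q21,q35} W35={q6,q9,q12} W36={q2,q9,q11} W45={q7,q14,q31} W46={q11,q20,q27} W56={q9,q16,q23}
  W123={q13} W126={q4} W134={q21} W145={q31} W156={q23} W235={q12} W245={q14} W246={q20} W346={q11} W356={q9}
C dims 6,15,10; δ0: rk 6, SNF 1^5·2; δ1: rk 9, SNF 1^9
Ȟ^0 = (6 − 6) − 0 = 0, so Ȟ^0 ≅ 0
Ȟ^1 = (15 − 9) − 6 = 0 plus torsion [2], so Ȟ^1 ≅ Z/2
Ȟ^2 = (10 − 0) − 9 = 1, so Ȟ^2 ≅ Z


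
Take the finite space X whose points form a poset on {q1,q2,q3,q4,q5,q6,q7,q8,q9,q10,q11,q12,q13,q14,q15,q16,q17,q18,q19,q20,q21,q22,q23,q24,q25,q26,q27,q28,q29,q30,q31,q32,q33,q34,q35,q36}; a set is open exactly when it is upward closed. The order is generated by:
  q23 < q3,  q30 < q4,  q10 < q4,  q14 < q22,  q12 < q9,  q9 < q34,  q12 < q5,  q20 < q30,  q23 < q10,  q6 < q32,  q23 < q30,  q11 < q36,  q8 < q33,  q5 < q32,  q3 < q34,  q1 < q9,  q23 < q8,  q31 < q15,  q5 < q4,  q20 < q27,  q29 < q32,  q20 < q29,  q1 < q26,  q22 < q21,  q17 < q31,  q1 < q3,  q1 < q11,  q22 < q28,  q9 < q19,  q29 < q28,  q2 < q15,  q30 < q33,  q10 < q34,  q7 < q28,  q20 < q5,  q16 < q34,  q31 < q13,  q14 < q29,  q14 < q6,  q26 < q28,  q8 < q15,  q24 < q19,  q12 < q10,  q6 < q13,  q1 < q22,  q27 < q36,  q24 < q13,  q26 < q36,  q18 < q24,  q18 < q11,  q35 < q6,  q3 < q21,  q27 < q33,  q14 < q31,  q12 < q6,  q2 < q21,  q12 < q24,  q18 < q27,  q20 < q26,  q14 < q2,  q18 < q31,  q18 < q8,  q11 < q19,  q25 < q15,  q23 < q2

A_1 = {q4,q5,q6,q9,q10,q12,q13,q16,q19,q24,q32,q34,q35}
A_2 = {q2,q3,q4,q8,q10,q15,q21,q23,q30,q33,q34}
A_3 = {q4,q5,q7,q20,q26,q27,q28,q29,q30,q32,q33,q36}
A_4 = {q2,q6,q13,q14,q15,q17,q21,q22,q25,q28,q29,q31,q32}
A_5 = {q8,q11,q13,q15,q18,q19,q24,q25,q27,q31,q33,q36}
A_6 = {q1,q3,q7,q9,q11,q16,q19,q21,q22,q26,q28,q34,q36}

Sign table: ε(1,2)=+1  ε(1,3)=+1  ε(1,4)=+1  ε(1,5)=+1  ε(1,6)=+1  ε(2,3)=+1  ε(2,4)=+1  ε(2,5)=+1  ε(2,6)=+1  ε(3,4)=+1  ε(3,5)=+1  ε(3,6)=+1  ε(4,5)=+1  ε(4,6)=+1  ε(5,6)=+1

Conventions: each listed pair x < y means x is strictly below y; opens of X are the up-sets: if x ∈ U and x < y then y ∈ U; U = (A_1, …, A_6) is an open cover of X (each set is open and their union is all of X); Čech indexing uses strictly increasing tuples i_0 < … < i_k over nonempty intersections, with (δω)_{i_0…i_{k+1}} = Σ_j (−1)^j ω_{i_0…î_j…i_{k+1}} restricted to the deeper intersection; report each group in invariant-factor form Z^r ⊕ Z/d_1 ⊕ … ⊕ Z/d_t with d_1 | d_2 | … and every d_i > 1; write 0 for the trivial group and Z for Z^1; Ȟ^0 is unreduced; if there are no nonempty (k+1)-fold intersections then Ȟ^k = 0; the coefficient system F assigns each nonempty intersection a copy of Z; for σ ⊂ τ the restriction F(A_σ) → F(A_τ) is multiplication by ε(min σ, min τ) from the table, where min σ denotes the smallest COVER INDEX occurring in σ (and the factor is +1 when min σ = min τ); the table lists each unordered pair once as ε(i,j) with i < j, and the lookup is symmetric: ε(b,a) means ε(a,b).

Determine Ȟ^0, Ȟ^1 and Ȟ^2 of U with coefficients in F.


Ȟ^0 = Z; Ȟ^1 = 0; Ȟ^2 = Z/2

intersection data:
  A12={q4,q10,q34} A13={q4,q5,q32} A14={q6,q13,q32} A15={q13,q19,q24} A16={q9,q16,q19,q34} A23={q4,q30,q33} A24={q2,q15,q21} A25={q8,q15,q33} A26={q3,q21,q34} A34={q28,q29,q32} A35={q27,q33,q36} A36={q7,q26,q28,q36} A45={q13,q15,q25,q31} A46={q21,q22,q28} A56={q11,q19,q36}
  A123={q4} A126={q34} A134={q32} A145={q13} A156={q19} A235={q33} A245={q15} A246={q21} A346={q28} A356={q36}
C dims 6,15,10; δ0: rk 5, SNF 1^5; δ1: rk 10, SNF 1^9·2
Ȟ^0 = (6 − 5) − 0 = 1, so Ȟ^0 ≅ Z
Ȟ^1 = (15 − 10) − 5 = 0, so Ȟ^1 ≅ 0
Ȟ^2 = (10 − 0) − 10 = 0 plus torsion [2], so Ȟ^2 ≅ Z/2


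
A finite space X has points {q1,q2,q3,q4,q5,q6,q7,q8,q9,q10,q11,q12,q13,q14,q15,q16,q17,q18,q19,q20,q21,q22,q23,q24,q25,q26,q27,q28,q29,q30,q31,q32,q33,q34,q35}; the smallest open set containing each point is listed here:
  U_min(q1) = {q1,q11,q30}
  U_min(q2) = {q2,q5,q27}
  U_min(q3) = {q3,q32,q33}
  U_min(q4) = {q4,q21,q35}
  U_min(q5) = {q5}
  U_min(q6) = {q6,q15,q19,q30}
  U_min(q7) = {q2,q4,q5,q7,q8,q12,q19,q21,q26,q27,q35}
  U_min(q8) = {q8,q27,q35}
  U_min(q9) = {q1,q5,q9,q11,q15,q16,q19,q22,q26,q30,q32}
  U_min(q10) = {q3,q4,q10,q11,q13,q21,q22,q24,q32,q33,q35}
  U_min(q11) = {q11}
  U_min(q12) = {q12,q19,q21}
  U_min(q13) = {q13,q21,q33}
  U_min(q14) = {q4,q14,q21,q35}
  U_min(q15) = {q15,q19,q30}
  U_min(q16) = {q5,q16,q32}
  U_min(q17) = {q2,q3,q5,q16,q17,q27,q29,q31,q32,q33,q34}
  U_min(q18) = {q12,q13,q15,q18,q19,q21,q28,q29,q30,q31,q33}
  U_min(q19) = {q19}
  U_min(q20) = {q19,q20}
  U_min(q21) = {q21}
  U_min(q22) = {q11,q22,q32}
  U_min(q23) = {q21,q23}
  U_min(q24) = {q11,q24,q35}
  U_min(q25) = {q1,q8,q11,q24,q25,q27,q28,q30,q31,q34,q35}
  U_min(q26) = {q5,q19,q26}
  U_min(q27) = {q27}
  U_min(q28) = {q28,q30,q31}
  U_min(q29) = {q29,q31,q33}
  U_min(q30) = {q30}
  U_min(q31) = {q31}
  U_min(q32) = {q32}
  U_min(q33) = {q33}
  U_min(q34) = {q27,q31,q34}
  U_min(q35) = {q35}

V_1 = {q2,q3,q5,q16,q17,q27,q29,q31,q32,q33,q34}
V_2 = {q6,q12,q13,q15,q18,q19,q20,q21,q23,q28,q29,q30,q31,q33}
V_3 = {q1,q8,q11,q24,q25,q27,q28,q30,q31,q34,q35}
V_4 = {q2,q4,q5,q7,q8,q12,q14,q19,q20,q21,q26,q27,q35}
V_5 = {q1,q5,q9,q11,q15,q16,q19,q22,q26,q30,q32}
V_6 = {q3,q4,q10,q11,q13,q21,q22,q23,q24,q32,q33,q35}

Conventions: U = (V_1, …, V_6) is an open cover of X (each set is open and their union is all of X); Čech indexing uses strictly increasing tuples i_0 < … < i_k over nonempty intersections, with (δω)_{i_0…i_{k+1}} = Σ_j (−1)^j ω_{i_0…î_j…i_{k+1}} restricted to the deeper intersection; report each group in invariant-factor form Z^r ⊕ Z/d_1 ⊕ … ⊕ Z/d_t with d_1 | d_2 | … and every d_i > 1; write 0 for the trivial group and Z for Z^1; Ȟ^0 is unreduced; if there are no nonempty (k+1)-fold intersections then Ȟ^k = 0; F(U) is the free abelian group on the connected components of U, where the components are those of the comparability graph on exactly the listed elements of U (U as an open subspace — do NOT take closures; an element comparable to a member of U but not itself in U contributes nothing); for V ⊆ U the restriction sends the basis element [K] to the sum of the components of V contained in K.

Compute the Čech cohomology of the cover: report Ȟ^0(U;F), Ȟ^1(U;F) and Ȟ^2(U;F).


Ȟ^0 ≅ Z, Ȟ^1 ≅ 0, Ȟ^2 ≅ Z/2

cover nerve:
  V12={q29,q31,q33} V13={q27,q31,q34} V14={q2,q5,q27} V15={q5,q16,q32} V16={q3,q32,q33} V23={q28,q30,q31} V24={q12,q19,q20,q21} V25={q15,q19,q30} V26={q13,q21,q23,q33} V34={q8,q27,q35} V35={q1,q11,q30} V36={q11,q24,q35} V45={q5,q19,q26} V46={q4,q21,q35} V56={q11,q22,q32}
  V123={q31} V126={q33} V134={q27} V145={q5} V156={q32} V235={q30} V245={q19} V246={q21} V346={q35} V356={q11}
components per intersection:
  V1: {q2,q3,q5,q16,q17,q27,q29,q31,q32,q33,q34}
  V2: {q6,q12,q13,q15,q18,q19,q20,q21,q23,q28,q29,q30,q31,q33}
  V3: {q1,q8,q11,q24,q25,q27,q28,q30,q31,q34,q35}
  V4: {q2,q4,q5,q7,q8,q12,q14,q19,q20,q21,q26,q27,q35}
  V5: {q1,q5,q9,q11,q15,q16,q19,q22,q26,q30,q32}
  V6: {q3,q4,q10,q11,q13,q21,q22,q23,q24,q32,q33,q35}
  V12: {q29,q31,q33}
  V13: {q27,q31,q34}
  V14: {q2,q5,q27}
  V15: {q5,q16,q32}
  V16: {q3,q32,q33}
  V23: {q28,q30,q31}
  V24: {q12,q19,q20,q21}
  V25: {q15,q19,q30}
  V26: {q13,q21,q23,q33}
  V34: {q8,q27,q35}
  V35: {q1,q11,q30}
  V36: {q11,q24,q35}
  V45: {q5,q19,q26}
  V46: {q4,q21,q35}
  V56: {q11,q22,q32}
  V123: {q31}
  V126: {q33}
  V134: {q27}
  V145: {q5}
  V156: {q32}
  V235: {q30}
  V245: {q19}
  V246: {q21}
  V346: {q35}
  V356: {q11}
C dims 6,15,10; δ0: rk 5, SNF 1^5; δ1: rk 10, SNF 1^9·2
Ȟ^0: (6−5)−0=1 ⇒ Z
Ȟ^1: (15−10)−5=0 ⇒ 0
Ȟ^2: (10−0)−10=0 plus torsion [2] ⇒ Z/2


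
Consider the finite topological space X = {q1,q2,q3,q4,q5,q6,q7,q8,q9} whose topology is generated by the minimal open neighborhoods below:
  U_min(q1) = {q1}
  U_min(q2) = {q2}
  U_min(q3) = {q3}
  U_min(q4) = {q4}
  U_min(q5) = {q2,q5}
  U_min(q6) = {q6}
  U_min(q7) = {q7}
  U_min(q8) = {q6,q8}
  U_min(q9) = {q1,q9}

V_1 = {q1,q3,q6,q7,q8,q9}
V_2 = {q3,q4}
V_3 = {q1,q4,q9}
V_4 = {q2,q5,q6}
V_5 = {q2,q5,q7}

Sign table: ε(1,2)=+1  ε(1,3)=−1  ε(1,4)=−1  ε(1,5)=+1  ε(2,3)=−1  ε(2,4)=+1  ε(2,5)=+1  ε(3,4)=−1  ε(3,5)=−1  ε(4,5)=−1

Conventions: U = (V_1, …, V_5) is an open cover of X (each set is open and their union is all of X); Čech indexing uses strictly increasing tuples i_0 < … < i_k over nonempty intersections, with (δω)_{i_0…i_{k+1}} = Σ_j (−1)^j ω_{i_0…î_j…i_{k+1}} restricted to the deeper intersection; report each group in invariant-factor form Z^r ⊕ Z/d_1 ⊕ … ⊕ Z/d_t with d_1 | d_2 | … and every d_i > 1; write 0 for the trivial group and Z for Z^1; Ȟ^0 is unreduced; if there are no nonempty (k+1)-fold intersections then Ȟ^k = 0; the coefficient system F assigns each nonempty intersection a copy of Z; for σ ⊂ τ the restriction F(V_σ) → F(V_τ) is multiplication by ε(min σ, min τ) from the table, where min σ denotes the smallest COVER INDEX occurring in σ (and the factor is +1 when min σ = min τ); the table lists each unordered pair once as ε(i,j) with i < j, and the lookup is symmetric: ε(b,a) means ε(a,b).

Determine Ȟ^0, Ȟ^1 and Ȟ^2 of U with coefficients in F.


Ȟ^0(U;F) ≅ Z; Ȟ^1(U;F) ≅ Z^2; Ȟ^2(U;F) ≅ 0

nonempty intersections:
  V12={q3} V13={q1,q9} V14={q6} V15={q7} V23={q4} V45={q2,q5}
C dims 5,6; δ0: rk 4, SNF 1^4
Ȟ^0: (5−4)−0=1 ⇒ Z
Ȟ^1: (6−0)−4=2 ⇒ Z^2
Ȟ^2: (0−0)−0=0 ⇒ 0


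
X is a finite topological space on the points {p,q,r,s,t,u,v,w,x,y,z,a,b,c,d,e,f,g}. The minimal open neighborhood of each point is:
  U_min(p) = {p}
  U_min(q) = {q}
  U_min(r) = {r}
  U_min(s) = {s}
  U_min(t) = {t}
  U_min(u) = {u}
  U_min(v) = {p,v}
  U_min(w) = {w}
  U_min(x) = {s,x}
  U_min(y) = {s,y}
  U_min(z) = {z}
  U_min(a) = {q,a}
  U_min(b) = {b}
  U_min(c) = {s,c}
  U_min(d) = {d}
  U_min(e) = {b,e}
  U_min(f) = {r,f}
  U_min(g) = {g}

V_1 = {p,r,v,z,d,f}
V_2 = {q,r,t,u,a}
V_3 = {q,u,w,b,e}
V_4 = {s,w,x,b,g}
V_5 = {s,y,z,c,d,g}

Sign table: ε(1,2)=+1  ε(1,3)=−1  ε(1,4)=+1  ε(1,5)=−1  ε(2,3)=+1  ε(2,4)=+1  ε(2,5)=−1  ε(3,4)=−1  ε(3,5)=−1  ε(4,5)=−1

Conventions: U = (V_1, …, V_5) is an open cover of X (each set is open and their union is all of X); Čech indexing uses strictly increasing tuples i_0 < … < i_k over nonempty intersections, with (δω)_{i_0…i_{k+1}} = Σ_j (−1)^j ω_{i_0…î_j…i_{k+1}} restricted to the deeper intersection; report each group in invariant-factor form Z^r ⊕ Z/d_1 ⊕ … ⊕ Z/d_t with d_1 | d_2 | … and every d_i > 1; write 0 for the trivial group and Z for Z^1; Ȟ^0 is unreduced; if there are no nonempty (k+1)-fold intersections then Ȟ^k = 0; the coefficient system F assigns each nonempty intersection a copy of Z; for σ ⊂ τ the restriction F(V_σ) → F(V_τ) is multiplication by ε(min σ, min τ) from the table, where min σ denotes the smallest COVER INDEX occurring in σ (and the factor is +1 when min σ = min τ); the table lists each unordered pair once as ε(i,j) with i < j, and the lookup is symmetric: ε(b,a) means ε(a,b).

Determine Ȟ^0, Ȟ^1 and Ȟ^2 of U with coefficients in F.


nonempty intersections:
  V12={r} V15={z,d} V23={q,u} V34={w,b} V45={s,g}
C dims 5,5; δ0: rk 5, SNF 1^4·2
Ȟ^0: (5−5)−0=0 ⇒ 0
Ȟ^1: (5−0)−5=0 plus torsion [2] ⇒ Z/2
Ȟ^2: (0−0)−0=0 ⇒ 0

Ȟ^0(U;F) ≅ 0, Ȟ^1(U;F) ≅ Z/2, Ȟ^2(U;F) ≅ 0


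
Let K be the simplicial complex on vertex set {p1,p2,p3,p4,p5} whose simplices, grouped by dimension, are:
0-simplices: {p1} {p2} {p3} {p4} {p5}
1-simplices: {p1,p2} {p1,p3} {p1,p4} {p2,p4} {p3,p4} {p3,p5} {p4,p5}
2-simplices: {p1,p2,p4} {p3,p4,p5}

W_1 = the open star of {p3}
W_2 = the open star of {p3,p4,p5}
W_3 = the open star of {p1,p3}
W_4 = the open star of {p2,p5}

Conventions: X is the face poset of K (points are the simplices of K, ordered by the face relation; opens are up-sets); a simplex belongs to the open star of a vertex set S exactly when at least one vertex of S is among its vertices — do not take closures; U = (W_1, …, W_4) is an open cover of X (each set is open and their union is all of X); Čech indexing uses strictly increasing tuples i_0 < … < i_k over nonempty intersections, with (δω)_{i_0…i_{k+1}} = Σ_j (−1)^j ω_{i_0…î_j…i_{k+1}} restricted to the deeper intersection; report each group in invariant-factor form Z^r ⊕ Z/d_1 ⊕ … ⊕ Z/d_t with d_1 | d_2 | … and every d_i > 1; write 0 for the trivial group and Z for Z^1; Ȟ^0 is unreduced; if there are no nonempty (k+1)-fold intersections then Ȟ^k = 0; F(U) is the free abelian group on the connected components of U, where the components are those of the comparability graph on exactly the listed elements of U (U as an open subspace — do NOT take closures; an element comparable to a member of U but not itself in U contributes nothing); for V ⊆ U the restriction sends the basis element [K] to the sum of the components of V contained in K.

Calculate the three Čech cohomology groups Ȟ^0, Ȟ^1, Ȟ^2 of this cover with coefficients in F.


nerve of the cover:
  W1={{p3},{p1,p3},{p3,p4},{p3,p5},{p3,p4,p5}} W2={{p3},{p4},{p5},{p1,p3},{p1,p4},{p2,p4},{p3,p4},{p3,p5},{p4,p5},{p1,p2,p4},{p3,p4,p5}} W3={{p1},{p3},{p1,p2},{p1,p3},{p1,p4},{p3,p4},{p3,p5},{p1,p2,p4},{p3,p4,p5}} W4={{p2},{p5},{p1,p2},{p2,p4},{p3,p5},{p4,p5},{p1,p2,p4},{p3,p4,p5}}
  W12={{p3},{p1,p3},{p3,p4},{p3,p5},{p3,p4,p5}} W13={{p3},{p1,p3},{p3,p4},{p3,p5},{p3,p4,p5}} W14={{p3,p5},{p3,p4,p5}} W23={{p3},{p1,p3},{p1,p4},{p3,p4},{p3,p5},{p1,p2,p4},{p3,p4,p5}} W24={{p5},{p2,p4},{p3,p5},{p4,p5},{p1,p2,p4},{p3,p4,p5}} W34={{p1,p2},{p3,p5},{p1,p2,p4},{p3,p4,p5}}
  W123={{p3},{p1,p3},{p3,p4},{p3,p5},{p3,p4,p5}} W124={{p3,p5},{p3,p4,p5}} W134={{p3,p5},{p3,p4,p5}} W234={{p3,p5},{p1,p2,p4},{p3,p4,p5}}
  W1234={{p3,p5},{p3,p4,p5}}
components per intersection:
  W1: {{p3},{p1,p3},{p3,p4},{p3,p5},{p3,p4,p5}}
  W2: {{p3},{p4},{p5},{p1,p3},{p1,p4},{p2,p4},{p3,p4},{p3,p5},{p4,p5},{p1,p2,p4},{p3,p4,p5}}
  W3: {{p1},{p3},{p1,p2},{p1,p3},{p1,p4},{p3,p4},{p3,p5},{p1,p2,p4},{p3,p4,p5}}
  W4: {{p2},{p1,p2},{p2,p4},{p1,p2,p4}} {{p5},{p3,p5},{p4,p5},{p3,p4,p5}}
  W12: {{p3},{p1,p3},{p3,p4},{p3,p5},{p3,p4,p5}}
  W13: {{p3},{p1,p3},{p3,p4},{p3,p5},{p3,p4,p5}}
  W14: {{p3,p5},{p3,p4,p5}}
  W23: {{p3},{p1,p3},{p3,p4},{p3,p5},{p3,p4,p5}} {{p1,p4},{p1,p2,p4}}
  W24: {{p5},{p3,p5},{p4,p5},{p3,p4,p5}} {{p2,p4},{p1,p2,p4}}
  W34: {{p1,p2},{p1,p2,p4}} {{p3,p5},{p3,p4,p5}}
  W123: {{p3},{p1,p3},{p3,p4},{p3,p5},{p3,p4,p5}}
  W124: {{p3,p5},{p3,p4,p5}}
  W134: {{p3,p5},{p3,p4,p5}}
  W234: {{p3,p5},{p3,p4,p5}} {{p1,p2,p4}}
  W1234: {{p3,p5},{p3,p4,p5}}
C dims 5,9,5,1; δ0: rk 4, SNF 1^4; δ1: rk 4, SNF 1^4; δ2: rk 1, SNF 1^1
Ȟ^0 = (5 − 4) − 0 = 1, so Ȟ^0 ≅ Z
Ȟ^1 = (9 − 4) − 4 = 1, so Ȟ^1 ≅ Z
Ȟ^2 = (5 − 1) − 4 = 0, so Ȟ^2 ≅ 0

Ȟ^0 = Z; Ȟ^1 = Z; Ȟ^2 = 0


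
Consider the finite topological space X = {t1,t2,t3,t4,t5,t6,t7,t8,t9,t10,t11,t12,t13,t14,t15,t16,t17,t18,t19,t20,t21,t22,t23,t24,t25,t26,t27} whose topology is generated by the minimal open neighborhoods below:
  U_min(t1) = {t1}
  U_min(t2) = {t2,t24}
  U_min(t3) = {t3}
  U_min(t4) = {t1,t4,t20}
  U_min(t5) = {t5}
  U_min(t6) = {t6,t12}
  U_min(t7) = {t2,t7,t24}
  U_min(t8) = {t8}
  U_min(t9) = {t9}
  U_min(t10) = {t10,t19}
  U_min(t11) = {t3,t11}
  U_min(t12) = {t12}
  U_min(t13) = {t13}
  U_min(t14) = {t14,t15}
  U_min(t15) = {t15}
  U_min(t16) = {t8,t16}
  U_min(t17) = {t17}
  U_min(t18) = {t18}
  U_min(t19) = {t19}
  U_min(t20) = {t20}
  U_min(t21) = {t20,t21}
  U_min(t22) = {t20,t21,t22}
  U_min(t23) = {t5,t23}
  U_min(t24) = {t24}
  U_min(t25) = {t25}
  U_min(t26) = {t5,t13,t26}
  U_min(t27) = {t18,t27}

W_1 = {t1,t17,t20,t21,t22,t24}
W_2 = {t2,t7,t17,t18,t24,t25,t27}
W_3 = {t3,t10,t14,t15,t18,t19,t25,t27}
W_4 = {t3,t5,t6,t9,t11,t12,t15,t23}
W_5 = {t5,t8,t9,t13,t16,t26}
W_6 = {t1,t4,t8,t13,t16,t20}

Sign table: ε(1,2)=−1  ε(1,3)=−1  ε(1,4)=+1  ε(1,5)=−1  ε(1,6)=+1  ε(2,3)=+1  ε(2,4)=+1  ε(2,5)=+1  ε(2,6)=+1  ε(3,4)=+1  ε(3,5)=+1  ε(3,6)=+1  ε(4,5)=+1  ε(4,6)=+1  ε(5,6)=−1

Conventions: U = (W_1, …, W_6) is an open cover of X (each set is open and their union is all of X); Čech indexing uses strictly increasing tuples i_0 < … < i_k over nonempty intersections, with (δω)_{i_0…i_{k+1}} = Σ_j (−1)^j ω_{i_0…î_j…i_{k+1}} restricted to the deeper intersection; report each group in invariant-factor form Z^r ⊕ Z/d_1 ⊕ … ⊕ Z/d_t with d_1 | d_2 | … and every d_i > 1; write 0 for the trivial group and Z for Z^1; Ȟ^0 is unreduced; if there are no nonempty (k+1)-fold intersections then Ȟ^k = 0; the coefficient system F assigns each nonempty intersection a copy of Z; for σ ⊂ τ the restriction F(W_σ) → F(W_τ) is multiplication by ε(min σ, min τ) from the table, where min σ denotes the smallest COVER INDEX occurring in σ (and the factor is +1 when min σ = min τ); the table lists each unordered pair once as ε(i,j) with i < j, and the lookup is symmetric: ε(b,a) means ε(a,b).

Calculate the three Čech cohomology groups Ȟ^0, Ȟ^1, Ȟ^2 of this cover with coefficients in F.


Ȟ^0 ≅ Z; Ȟ^1 ≅ Z; Ȟ^2 ≅ 0

nonempty intersections:
  W12={t17,t24} W16={t1,t20} W23={t18,t25,t27} W34={t3,t15} W45={t5,t9} W56={t8,t13,t16}
C dims 6,6; δ0: rk 5, SNF 1^5
Ȟ^0: (6−5)−0=1 ⇒ Z
Ȟ^1: (6−0)−5=1 ⇒ Z
Ȟ^2: (0−0)−0=0 ⇒ 0


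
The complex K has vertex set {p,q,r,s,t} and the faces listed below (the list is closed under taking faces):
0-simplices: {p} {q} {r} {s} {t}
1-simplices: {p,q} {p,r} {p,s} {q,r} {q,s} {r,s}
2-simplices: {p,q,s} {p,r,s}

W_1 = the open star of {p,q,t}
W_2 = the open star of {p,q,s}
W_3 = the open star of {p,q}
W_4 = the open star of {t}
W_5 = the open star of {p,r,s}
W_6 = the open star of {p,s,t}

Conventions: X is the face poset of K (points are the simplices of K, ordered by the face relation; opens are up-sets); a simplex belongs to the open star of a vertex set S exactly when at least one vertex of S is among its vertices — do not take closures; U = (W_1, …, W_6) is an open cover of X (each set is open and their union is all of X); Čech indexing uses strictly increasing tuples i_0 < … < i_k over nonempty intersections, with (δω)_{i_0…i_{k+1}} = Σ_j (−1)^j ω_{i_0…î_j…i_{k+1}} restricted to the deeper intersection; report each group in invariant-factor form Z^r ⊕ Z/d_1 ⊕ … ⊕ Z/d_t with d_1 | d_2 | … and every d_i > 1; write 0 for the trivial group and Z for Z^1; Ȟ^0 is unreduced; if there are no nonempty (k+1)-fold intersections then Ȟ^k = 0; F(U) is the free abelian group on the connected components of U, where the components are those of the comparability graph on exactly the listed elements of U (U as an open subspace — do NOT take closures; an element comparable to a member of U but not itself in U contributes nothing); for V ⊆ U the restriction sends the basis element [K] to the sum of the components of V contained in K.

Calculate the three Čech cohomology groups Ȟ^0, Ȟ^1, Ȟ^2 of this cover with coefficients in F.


intersection data:
  W1={{p},{q},{t},{p,q},{p,r},{p,s},{q,r},{q,s},{p,q,s},{p,r,s}} W2={{p},{q},{s},{p,q},{p,r},{p,s},{q,r},{q,s},{r,s},{p,q,s},{p,r,s}} W3={{p},{q},{p,q},{p,r},{p,s},{q,r},{q,s},{p,q,s},{p,r,s}} W4={{t}} W5={{p},{r},{s},{p,q},{p,r},{p,s},{q,r},{q,s},{r,s},{p,q,s},{p,r,s}} W6={{p},{s},{t},{p,q},{p,r},{p,s},{q,s},{r,s},{p,q,s},{p,r,s}}
  W12={{p},{q},{p,q},{p,r},{p,s},{q,r},{q,s},{p,q,s},{p,r,s}} W13={{p},{q},{p,q},{p,r},{p,s},{q,r},{q,s},{p,q,s},{p,r,s}} W14={{t}} W15={{p},{p,q},{p,r},{p,s},{q,r},{q,s},{p,q,s},{p,r,s}} W16={{p},{t},{p,q},{p,r},{p,s},{q,s},{p,q,s},{p,r,s}} W23={{p},{q},{p,q},{p,r},{p,s},{q,r},{q,s},{p,q,s},{p,r,s}} W25={{p},{s},{p,q},{p,r},{p,s},{q,r},{q,s},{r,s},{p,q,s},{p,r,s}} W26={{p},{s},{p,q},{p,r},{p,s},{q,s},{r,s},{p,q,s},{p,r,s}} W35={{p},{p,q},{p,r},{p,s},{q,r},{q,s},{p,q,s},{p,r,s}} W36={{p},{p,q},{p,r},{p,s},{q,s},{p,q,s},{p,r,s}} W46={{t}} W56={{p},{s},{p,q},{p,r},{p,s},{q,s},{r,s},{p,q,s},{p,r,s}}
  W123={{p},{q},{p,q},{p,r},{p,s},{q,r},{q,s},{p,q,s},{p,r,s}} W125={{p},{p,q},{p,r},{p,s},{q,r},{q,s},{p,q,s},{p,r,s}} W126={{p},{p,q},{p,r},{p,s},{q,s},{p,q,s},{p,r,s}} W135={{p},{p,q},{p,r},{p,s},{q,r},{q,s},{p,q,s},{p,r,s}} W136={{p},{p,q},{p,r},{p,s},{q,s},{p,q,s},{p,r,s}} W146={{t}} W156={{p},{p,q},{p,r},{p,s},{q,s},{p,q,s},{p,r,s}} W235={{p},{p,q},{p,r},{p,s},{q,r},{q,s},{p,q,s},{p,r,s}} W236={{p},{p,q},{p,r},{p,s},{q,s},{p,q,s},{p,r,s}} W256={{p},{s},{p,q},{p,r},{p,s},{q,s},{r,s},{p,q,s},{p,r,s}} W356={{p},{p,q},{p,r},{p,s},{q,s},{p,q,s},{p,r,s}}
  W1235={{p},{p,q},{p,r},{p,s},{q,r},{q,s},{p,q,s},{p,r,s}} W1236={{p},{p,q},{p,r},{p,s},{q,s},{p,q,s},{p,r,s}} W1256={{p},{p,q},{p,r},{p,s},{q,s},{p,q,s},{p,r,s}} W1356={{p},{p,q},{p,r},{p,s},{q,s},{p,q,s},{p,r,s}} W2356={{p},{p,q},{p,r},{p,s},{q,s},{p,q,s},{p,r,s}}
  W12356={{p},{p,q},{p,r},{p,s},{q,s},{p,q,s},{p,r,s}}
components per intersection:
  W1: {{p},{q},{p,q},{p,r},{p,s},{q,r},{q,s},{p,q,s},{p,r,s}} {{t}}
  W2: {{p},{q},{s},{p,q},{p,r},{p,s},{q,r},{q,s},{r,s},{p,q,s},{p,r,s}}
  W3: {{p},{q},{p,q},{p,r},{p,s},{q,r},{q,s},{p,q,s},{p,r,s}}
  W4: {{t}}
  W5: {{p},{r},{s},{p,q},{p,r},{p,s},{q,r},{q,s},{r,s},{p,q,s},{p,r,s}}
  W6: {{p},{s},{p,q},{p,r},{p,s},{q,s},{r,s},{p,q,s},{p,r,s}} {{t}}
  W12: {{p},{q},{p,q},{p,r},{p,s},{q,r},{q,s},{p,q,s},{p,r,s}}
  W13: {{p},{q},{p,q},{p,r},{p,s},{q,r},{q,s},{p,q,s},{p,r,s}}
  W14: {{t}}
  W15: {{p},{p,q},{p,r},{p,s},{q,s},{p,q,s},{p,r,s}} {{q,r}}
  W16: {{p},{p,q},{p,r},{p,s},{q,s},{p,q,s},{p,r,s}} {{t}}
  W23: {{p},{q},{p,q},{p,r},{p,s},{q,r},{q,s},{p,q,s},{p,r,s}}
  W25: {{p},{s},{p,q},{p,r},{p,s},{q,s},{r,s},{p,q,s},{p,r,s}} {{q,r}}
  W26: {{p},{s},{p,q},{p,r},{p,s},{q,s},{r,s},{p,q,s},{p,r,s}}
  W35: {{p},{p,q},{p,r},{p,s},{q,s},{p,q,s},{p,r,s}} {{q,r}}
  W36: {{p},{p,q},{p,r},{p,s},{q,s},{p,q,s},{p,r,s}}
  W46: {{t}}
  W56: {{p},{s},{p,q},{p,r},{p,s},{q,s},{r,s},{p,q,s},{p,r,s}}
  W123: {{p},{q},{p,q},{p,r},{p,s},{q,r},{q,s},{p,q,s},{p,r,s}}
  W125: {{p},{p,q},{p,r},{p,s},{q,s},{p,q,s},{p,r,s}} {{q,r}}
  W126: {{p},{p,q},{p,r},{p,s},{q,s},{p,q,s},{p,r,s}}
  W135: {{p},{p,q},{p,r},{p,s},{q,s},{p,q,s},{p,r,s}} {{q,r}}
  W136: {{p},{p,q},{p,r},{p,s},{q,s},{p,q,s},{p,r,s}}
  W146: {{t}}
  W156: {{p},{p,q},{p,r},{p,s},{q,s},{p,q,s},{p,r,s}}
  W235: {{p},{p,q},{p,r},{p,s},{q,s},{p,q,s},{p,r,s}} {{q,r}}
  W236: {{p},{p,q},{p,r},{p,s},{q,s},{p,q,s},{p,r,s}}
  W256: {{p},{s},{p,q},{p,r},{p,s},{q,s},{r,s},{p,q,s},{p,r,s}}
  W356: {{p},{p,q},{p,r},{p,s},{q,s},{p,q,s},{p,r,s}}
  W1235: {{p},{p,q},{p,r},{p,s},{q,s},{p,q,s},{p,r,s}} {{q,r}}
  W1236: {{p},{p,q},{p,r},{p,s},{q,s},{p,q,s},{p,r,s}}
  W1256: {{p},{p,q},{p,r},{p,s},{q,s},{p,q,s},{p,r,s}}
  W1356: {{p},{p,q},{p,r},{p,s},{q,s},{p,q,s},{p,r,s}}
  W2356: {{p},{p,q},{p,r},{p,s},{q,s},{p,q,s},{p,r,s}}
  W12356: {{p},{p,q},{p,r},{p,s},{q,s},{p,q,s},{p,r,s}}
C dims 8,16,14,6; δ0: rk 6, SNF 1^6; δ1: rk 9, SNF 1^9; δ2: rk 5, SNF 1^5
Ȟ^0 = (8 − 6) − 0 = 2, so Ȟ^0 ≅ Z^2
Ȟ^1 = (16 − 9) − 6 = 1, so Ȟ^1 ≅ Z
Ȟ^2 = (14 − 5) − 9 = 0, so Ȟ^2 ≅ 0

Ȟ^0 ≅ Z^2, Ȟ^1 ≅ Z, Ȟ^2 ≅ 0
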